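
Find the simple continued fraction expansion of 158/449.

[0; 2, 1, 5, 3, 8]

Run the Euclidean algorithm on 158 and 449; the successive quotients are the partial quotients a_0, a_1, ... (each step inverts the fractional part left over by the previous one):
  158 = 0*449 + 158, so a_0 = 0.
  449 = 2*158 + 133, so a_1 = 2.
  158 = 1*133 + 25, so a_2 = 1.
  133 = 5*25 + 8, so a_3 = 5.
  25 = 3*8 + 1, so a_4 = 3.
  8 = 8*1 + 0, so a_5 = 8.
The remainder reaches 0 after 6 divisions, so the expansion has 6 partial quotients, read off in order.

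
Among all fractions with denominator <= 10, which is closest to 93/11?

Expand x = 93/11 as a continued fraction with the Euclidean algorithm:
  93 = 8*11 + 5, so a_0 = 8.
  11 = 2*5 + 1, so a_1 = 2.
  5 = 5*1 + 0, so a_2 = 5.
so x = [8; 2, 5].
Convergents (p_i = a_i*p_{i-1} + p_{i-2}, q_i = a_i*q_{i-1} + q_{i-2} with p_{-2}=0, p_{-1}=1, q_{-2}=1, q_{-1}=0), until the denominator exceeds 10:
  i=0: a_0=8, p_0 = 8*1 + 0 = 8, q_0 = 8*0 + 1 = 1.
  i=1: a_1=2, p_1 = 2*8 + 1 = 17, q_1 = 2*1 + 0 = 2.
  i=2: a_2=5, p_2 = 5*17 + 8 = 93, q_2 = 5*2 + 1 = 11.
q_2 = 11 > 10, so the last convergent with denominator <= 10 is p_1/q_1 = 17/2.
The closest fraction with denominator <= 10 is either p_1/q_1 or the intermediate fraction (k*p_1 + p_0)/(k*q_1 + q_0) with the largest k >= 1 whose denominator stays <= 10; these approach x as k grows, and every other convergent or intermediate fraction in range is farther away.
Largest k: floor((10 - q_0)/q_1) = floor((10 - 1)/2) = 4.
That gives (4*17 + 8)/(4*2 + 1) = 76/9.
Compare the errors: |x - 17/2| = |93*2 - 17*11|/(11*2) = 1/22, and |x - 76/9| = |93*9 - 76*11|/(11*9) = 1/99.
Cross-multiplying, 1*22 = 22 < 99 = 1*99, so 1/99 is smaller: the intermediate fraction 76/9 is closer to x than 17/2.

76/9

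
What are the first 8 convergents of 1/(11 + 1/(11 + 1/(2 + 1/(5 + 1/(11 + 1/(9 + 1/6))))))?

Using the convergent recurrence p_i = a_i*p_{i-1} + p_{i-2}, q_i = a_i*q_{i-1} + q_{i-2} with p_{-2}=0, p_{-1}=1, q_{-2}=1, q_{-1}=0:
  i=0: a_0=0, p_0 = 0*1 + 0 = 0, q_0 = 0*0 + 1 = 1.
  i=1: a_1=11, p_1 = 11*0 + 1 = 1, q_1 = 11*1 + 0 = 11.
  i=2: a_2=11, p_2 = 11*1 + 0 = 11, q_2 = 11*11 + 1 = 122.
  i=3: a_3=2, p_3 = 2*11 + 1 = 23, q_3 = 2*122 + 11 = 255.
  i=4: a_4=5, p_4 = 5*23 + 11 = 126, q_4 = 5*255 + 122 = 1397.
  i=5: a_5=11, p_5 = 11*126 + 23 = 1409, q_5 = 11*1397 + 255 = 15622.
  i=6: a_6=9, p_6 = 9*1409 + 126 = 12807, q_6 = 9*15622 + 1397 = 141995.
  i=7: a_7=6, p_7 = 6*12807 + 1409 = 78251, q_7 = 6*141995 + 15622 = 867592.

0/1, 1/11, 11/122, 23/255, 126/1397, 1409/15622, 12807/141995, 78251/867592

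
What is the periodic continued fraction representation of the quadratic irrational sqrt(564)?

[23; (1, 2, 1, 46)]

Write x_i = (sqrt(564) + m_i)/d_i with (m_0, d_0) = (0, 1). a_0 = floor(sqrt(564)) = 23, since 23^2 = 529 <= 564 < 576 = 24^2.
Iterate m_{i+1} = d_i*a_i - m_i, d_{i+1} = (564 - m_{i+1}^2)/d_i, a_{i+1} = floor((a_0 + m_{i+1})/d_{i+1}):
  m_1 = 1*23 - 0 = 23, d_1 = (564 - 23^2)/1 = 35/1 = 35, a_1 = floor((23 + 23)/35) = 1.
  m_2 = 35*1 - 23 = 12, d_2 = (564 - 12^2)/35 = 420/35 = 12, a_2 = floor((23 + 12)/12) = 2.
  m_3 = 12*2 - 12 = 12, d_3 = (564 - 12^2)/12 = 420/12 = 35, a_3 = floor((23 + 12)/35) = 1.
  m_4 = 35*1 - 12 = 23, d_4 = (564 - 23^2)/35 = 35/35 = 1, a_4 = floor((23 + 23)/1) = 46.
  m_5 = 1*46 - 23 = 23, d_5 = (564 - 23^2)/1 = 35/1 = 35: (m_5, d_5) = (m_1, d_1) = (23, 35), so from here the quotients repeat a_1, ..., a_4; the period length is 4.
Hence the expansion of sqrt(564) is a_0 = 23 followed by the repeating block 1, 2, 1, 46 (period 4).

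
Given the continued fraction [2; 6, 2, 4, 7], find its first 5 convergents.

Using the convergent recurrence p_i = a_i*p_{i-1} + p_{i-2}, q_i = a_i*q_{i-1} + q_{i-2} with p_{-2}=0, p_{-1}=1, q_{-2}=1, q_{-1}=0:
  i=0: a_0=2, p_0 = 2*1 + 0 = 2, q_0 = 2*0 + 1 = 1.
  i=1: a_1=6, p_1 = 6*2 + 1 = 13, q_1 = 6*1 + 0 = 6.
  i=2: a_2=2, p_2 = 2*13 + 2 = 28, q_2 = 2*6 + 1 = 13.
  i=3: a_3=4, p_3 = 4*28 + 13 = 125, q_3 = 4*13 + 6 = 58.
  i=4: a_4=7, p_4 = 7*125 + 28 = 903, q_4 = 7*58 + 13 = 419.

2/1, 13/6, 28/13, 125/58, 903/419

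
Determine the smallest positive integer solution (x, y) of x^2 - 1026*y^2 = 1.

(x, y) = (1025, 32)

First expand sqrt(1026) as a continued fraction. With x_i = (sqrt(1026) + m_i)/d_i and (m_0, d_0) = (0, 1): a_0 = floor(sqrt(1026)) = 32, since 32^2 = 1024 <= 1026 < 1089 = 33^2.
Iterate m_{i+1} = d_i*a_i - m_i, d_{i+1} = (1026 - m_{i+1}^2)/d_i, a_{i+1} = floor((a_0 + m_{i+1})/d_{i+1}):
  m_1 = 1*32 - 0 = 32, d_1 = (1026 - 32^2)/1 = 2/1 = 2, a_1 = floor((32 + 32)/2) = 32.
  m_2 = 2*32 - 32 = 32, d_2 = (1026 - 32^2)/2 = 2/2 = 1, a_2 = floor((32 + 32)/1) = 64.
  m_3 = 1*64 - 32 = 32, d_3 = (1026 - 32^2)/1 = 2/1 = 2: (m_3, d_3) = (m_1, d_1) = (32, 2), so from here the quotients repeat a_1, a_2; the period length is 2.
So sqrt(1026) = [32; (32, 64)] with period length k = 2.
k is even, so the fundamental solution of x^2 - 1026y^2 = 1 is (p_{k-1}, q_{k-1}) = (p_1, q_1); compute convergents through index 1.
Convergents (p_i = a_i*p_{i-1} + p_{i-2}, q_i = a_i*q_{i-1} + q_{i-2} with p_{-2}=0, p_{-1}=1, q_{-2}=1, q_{-1}=0):
  i=0: a_0=32, p_0 = 32*1 + 0 = 32, q_0 = 32*0 + 1 = 1.
  i=1: a_1=32, p_1 = 32*32 + 1 = 1025, q_1 = 32*1 + 0 = 32.
Check: 1025^2 - 1026*32^2 = 1050625 - 1050624 = 1, so (x, y) = (1025, 32) solves the equation, and by the theorem it is the least positive solution.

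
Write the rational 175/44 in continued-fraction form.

Run the Euclidean algorithm on 175 and 44; the successive quotients are the partial quotients a_0, a_1, ... (each step inverts the fractional part left over by the previous one):
  175 = 3*44 + 43, so a_0 = 3.
  44 = 1*43 + 1, so a_1 = 1.
  43 = 43*1 + 0, so a_2 = 43.
The remainder reaches 0 after 3 divisions, so the expansion has 3 partial quotients, read off in order.

[3; 1, 43]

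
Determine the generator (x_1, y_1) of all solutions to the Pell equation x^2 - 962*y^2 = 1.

(x, y) = (1923, 62)

First expand sqrt(962) as a continued fraction. With x_i = (sqrt(962) + m_i)/d_i and (m_0, d_0) = (0, 1): a_0 = floor(sqrt(962)) = 31, since 31^2 = 961 <= 962 < 1024 = 32^2.
Iterate m_{i+1} = d_i*a_i - m_i, d_{i+1} = (962 - m_{i+1}^2)/d_i, a_{i+1} = floor((a_0 + m_{i+1})/d_{i+1}):
  m_1 = 1*31 - 0 = 31, d_1 = (962 - 31^2)/1 = 1/1 = 1, a_1 = floor((31 + 31)/1) = 62.
  m_2 = 1*62 - 31 = 31, d_2 = (962 - 31^2)/1 = 1/1 = 1: (m_2, d_2) = (m_1, d_1) = (31, 1), so from here the quotient a_1 repeats; the period length is 1.
So sqrt(962) = [31; (62)] with period length k = 1.
k is odd, so (p_{k-1}, q_{k-1}) only solves x^2 - 962y^2 = -1 and the fundamental solution of x^2 - 962y^2 = 1 is (p_{2k-1}, q_{2k-1}) = (p_1, q_1); compute convergents through index 1, running through the period twice.
Convergents (p_i = a_i*p_{i-1} + p_{i-2}, q_i = a_i*q_{i-1} + q_{i-2} with p_{-2}=0, p_{-1}=1, q_{-2}=1, q_{-1}=0):
  i=0: a_0=31, p_0 = 31*1 + 0 = 31, q_0 = 31*0 + 1 = 1.
  i=1: a_1=62, p_1 = 62*31 + 1 = 1923, q_1 = 62*1 + 0 = 62.
Indeed p_0^2 - 962*q_0^2 = 961 - 962 = -1, not +1.
Check: 1923^2 - 962*62^2 = 3697929 - 3697928 = 1, so (x, y) = (1923, 62) solves the equation, and by the theorem it is the least positive solution.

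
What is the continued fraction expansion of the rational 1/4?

[0; 4]

Run the Euclidean algorithm on 1 and 4; the successive quotients are the partial quotients a_0, a_1, ... (each step inverts the fractional part left over by the previous one):
  1 = 0*4 + 1, so a_0 = 0.
  4 = 4*1 + 0, so a_1 = 4.
The remainder reaches 0 after 2 divisions, so the expansion has 2 partial quotients, read off in order.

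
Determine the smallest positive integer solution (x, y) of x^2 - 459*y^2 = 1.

(x, y) = (499850, 23331)

First expand sqrt(459) as a continued fraction. With x_i = (sqrt(459) + m_i)/d_i and (m_0, d_0) = (0, 1): a_0 = floor(sqrt(459)) = 21, since 21^2 = 441 <= 459 < 484 = 22^2.
Iterate m_{i+1} = d_i*a_i - m_i, d_{i+1} = (459 - m_{i+1}^2)/d_i, a_{i+1} = floor((a_0 + m_{i+1})/d_{i+1}):
  m_1 = 1*21 - 0 = 21, d_1 = (459 - 21^2)/1 = 18/1 = 18, a_1 = floor((21 + 21)/18) = 2.
  m_2 = 18*2 - 21 = 15, d_2 = (459 - 15^2)/18 = 234/18 = 13, a_2 = floor((21 + 15)/13) = 2.
  m_3 = 13*2 - 15 = 11, d_3 = (459 - 11^2)/13 = 338/13 = 26, a_3 = floor((21 + 11)/26) = 1.
  m_4 = 26*1 - 11 = 15, d_4 = (459 - 15^2)/26 = 234/26 = 9, a_4 = floor((21 + 15)/9) = 4.
  m_5 = 9*4 - 15 = 21, d_5 = (459 - 21^2)/9 = 18/9 = 2, a_5 = floor((21 + 21)/2) = 21.
  m_6 = 2*21 - 21 = 21, d_6 = (459 - 21^2)/2 = 18/2 = 9, a_6 = floor((21 + 21)/9) = 4.
  m_7 = 9*4 - 21 = 15, d_7 = (459 - 15^2)/9 = 234/9 = 26, a_7 = floor((21 + 15)/26) = 1.
  m_8 = 26*1 - 15 = 11, d_8 = (459 - 11^2)/26 = 338/26 = 13, a_8 = floor((21 + 11)/13) = 2.
  m_9 = 13*2 - 11 = 15, d_9 = (459 - 15^2)/13 = 234/13 = 18, a_9 = floor((21 + 15)/18) = 2.
  m_10 = 18*2 - 15 = 21, d_10 = (459 - 21^2)/18 = 18/18 = 1, a_10 = floor((21 + 21)/1) = 42.
  m_11 = 1*42 - 21 = 21, d_11 = (459 - 21^2)/1 = 18/1 = 18: (m_11, d_11) = (m_1, d_1) = (21, 18), so from here the quotients repeat a_1, ..., a_10; the period length is 10.
So sqrt(459) = [21; (2, 2, 1, 4, 21, 4, 1, 2, 2, 42)] with period length k = 10.
k is even, so the fundamental solution of x^2 - 459y^2 = 1 is (p_{k-1}, q_{k-1}) = (p_9, q_9); compute convergents through index 9.
Convergents (p_i = a_i*p_{i-1} + p_{i-2}, q_i = a_i*q_{i-1} + q_{i-2} with p_{-2}=0, p_{-1}=1, q_{-2}=1, q_{-1}=0):
  i=0: a_0=21, p_0 = 21*1 + 0 = 21, q_0 = 21*0 + 1 = 1.
  i=1: a_1=2, p_1 = 2*21 + 1 = 43, q_1 = 2*1 + 0 = 2.
  i=2: a_2=2, p_2 = 2*43 + 21 = 107, q_2 = 2*2 + 1 = 5.
  i=3: a_3=1, p_3 = 1*107 + 43 = 150, q_3 = 1*5 + 2 = 7.
  i=4: a_4=4, p_4 = 4*150 + 107 = 707, q_4 = 4*7 + 5 = 33.
  i=5: a_5=21, p_5 = 21*707 + 150 = 14997, q_5 = 21*33 + 7 = 700.
  i=6: a_6=4, p_6 = 4*14997 + 707 = 60695, q_6 = 4*700 + 33 = 2833.
  i=7: a_7=1, p_7 = 1*60695 + 14997 = 75692, q_7 = 1*2833 + 700 = 3533.
  i=8: a_8=2, p_8 = 2*75692 + 60695 = 212079, q_8 = 2*3533 + 2833 = 9899.
  i=9: a_9=2, p_9 = 2*212079 + 75692 = 499850, q_9 = 2*9899 + 3533 = 23331.
Check: 499850^2 - 459*23331^2 = 249850022500 - 249850022499 = 1, so (x, y) = (499850, 23331) solves the equation, and by the theorem it is the least positive solution.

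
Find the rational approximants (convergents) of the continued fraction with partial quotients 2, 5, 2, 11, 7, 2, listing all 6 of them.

Using the convergent recurrence p_i = a_i*p_{i-1} + p_{i-2}, q_i = a_i*q_{i-1} + q_{i-2} with p_{-2}=0, p_{-1}=1, q_{-2}=1, q_{-1}=0:
  i=0: a_0=2, p_0 = 2*1 + 0 = 2, q_0 = 2*0 + 1 = 1.
  i=1: a_1=5, p_1 = 5*2 + 1 = 11, q_1 = 5*1 + 0 = 5.
  i=2: a_2=2, p_2 = 2*11 + 2 = 24, q_2 = 2*5 + 1 = 11.
  i=3: a_3=11, p_3 = 11*24 + 11 = 275, q_3 = 11*11 + 5 = 126.
  i=4: a_4=7, p_4 = 7*275 + 24 = 1949, q_4 = 7*126 + 11 = 893.
  i=5: a_5=2, p_5 = 2*1949 + 275 = 4173, q_5 = 2*893 + 126 = 1912.

2/1, 11/5, 24/11, 275/126, 1949/893, 4173/1912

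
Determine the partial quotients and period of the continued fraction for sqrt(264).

Write x_i = (sqrt(264) + m_i)/d_i with (m_0, d_0) = (0, 1). a_0 = floor(sqrt(264)) = 16, since 16^2 = 256 <= 264 < 289 = 17^2.
Iterate m_{i+1} = d_i*a_i - m_i, d_{i+1} = (264 - m_{i+1}^2)/d_i, a_{i+1} = floor((a_0 + m_{i+1})/d_{i+1}):
  m_1 = 1*16 - 0 = 16, d_1 = (264 - 16^2)/1 = 8/1 = 8, a_1 = floor((16 + 16)/8) = 4.
  m_2 = 8*4 - 16 = 16, d_2 = (264 - 16^2)/8 = 8/8 = 1, a_2 = floor((16 + 16)/1) = 32.
  m_3 = 1*32 - 16 = 16, d_3 = (264 - 16^2)/1 = 8/1 = 8: (m_3, d_3) = (m_1, d_1) = (16, 8), so from here the quotients repeat a_1, a_2; the period length is 2.
Hence the expansion of sqrt(264) is a_0 = 16 followed by the repeating block 4, 32 (period 2).

[16; (4, 32)]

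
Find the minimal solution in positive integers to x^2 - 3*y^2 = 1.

First expand sqrt(3) as a continued fraction. With x_i = (sqrt(3) + m_i)/d_i and (m_0, d_0) = (0, 1): a_0 = floor(sqrt(3)) = 1, since 1^2 = 1 <= 3 < 4 = 2^2.
Iterate m_{i+1} = d_i*a_i - m_i, d_{i+1} = (3 - m_{i+1}^2)/d_i, a_{i+1} = floor((a_0 + m_{i+1})/d_{i+1}):
  m_1 = 1*1 - 0 = 1, d_1 = (3 - 1^2)/1 = 2/1 = 2, a_1 = floor((1 + 1)/2) = 1.
  m_2 = 2*1 - 1 = 1, d_2 = (3 - 1^2)/2 = 2/2 = 1, a_2 = floor((1 + 1)/1) = 2.
  m_3 = 1*2 - 1 = 1, d_3 = (3 - 1^2)/1 = 2/1 = 2: (m_3, d_3) = (m_1, d_1) = (1, 2), so from here the quotients repeat a_1, a_2; the period length is 2.
So sqrt(3) = [1; (1, 2)] with period length k = 2.
k is even, so the fundamental solution of x^2 - 3y^2 = 1 is (p_{k-1}, q_{k-1}) = (p_1, q_1); compute convergents through index 1.
Convergents (p_i = a_i*p_{i-1} + p_{i-2}, q_i = a_i*q_{i-1} + q_{i-2} with p_{-2}=0, p_{-1}=1, q_{-2}=1, q_{-1}=0):
  i=0: a_0=1, p_0 = 1*1 + 0 = 1, q_0 = 1*0 + 1 = 1.
  i=1: a_1=1, p_1 = 1*1 + 1 = 2, q_1 = 1*1 + 0 = 1.
Check: 2^2 - 3*1^2 = 4 - 3 = 1, so (x, y) = (2, 1) solves the equation, and by the theorem it is the least positive solution.

(x, y) = (2, 1)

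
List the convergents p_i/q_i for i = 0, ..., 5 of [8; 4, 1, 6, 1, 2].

Using the convergent recurrence p_i = a_i*p_{i-1} + p_{i-2}, q_i = a_i*q_{i-1} + q_{i-2} with p_{-2}=0, p_{-1}=1, q_{-2}=1, q_{-1}=0:
  i=0: a_0=8, p_0 = 8*1 + 0 = 8, q_0 = 8*0 + 1 = 1.
  i=1: a_1=4, p_1 = 4*8 + 1 = 33, q_1 = 4*1 + 0 = 4.
  i=2: a_2=1, p_2 = 1*33 + 8 = 41, q_2 = 1*4 + 1 = 5.
  i=3: a_3=6, p_3 = 6*41 + 33 = 279, q_3 = 6*5 + 4 = 34.
  i=4: a_4=1, p_4 = 1*279 + 41 = 320, q_4 = 1*34 + 5 = 39.
  i=5: a_5=2, p_5 = 2*320 + 279 = 919, q_5 = 2*39 + 34 = 112.

8/1, 33/4, 41/5, 279/34, 320/39, 919/112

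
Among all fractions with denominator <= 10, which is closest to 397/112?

32/9

Expand x = 397/112 as a continued fraction with the Euclidean algorithm:
  397 = 3*112 + 61, so a_0 = 3.
  112 = 1*61 + 51, so a_1 = 1.
  61 = 1*51 + 10, so a_2 = 1.
  51 = 5*10 + 1, so a_3 = 5.
  10 = 10*1 + 0, so a_4 = 10.
so x = [3; 1, 1, 5, 10].
Convergents (p_i = a_i*p_{i-1} + p_{i-2}, q_i = a_i*q_{i-1} + q_{i-2} with p_{-2}=0, p_{-1}=1, q_{-2}=1, q_{-1}=0), until the denominator exceeds 10:
  i=0: a_0=3, p_0 = 3*1 + 0 = 3, q_0 = 3*0 + 1 = 1.
  i=1: a_1=1, p_1 = 1*3 + 1 = 4, q_1 = 1*1 + 0 = 1.
  i=2: a_2=1, p_2 = 1*4 + 3 = 7, q_2 = 1*1 + 1 = 2.
  i=3: a_3=5, p_3 = 5*7 + 4 = 39, q_3 = 5*2 + 1 = 11.
q_3 = 11 > 10, so the last convergent with denominator <= 10 is p_2/q_2 = 7/2.
The closest fraction with denominator <= 10 is either p_2/q_2 or the intermediate fraction (k*p_2 + p_1)/(k*q_2 + q_1) with the largest k >= 1 whose denominator stays <= 10; these approach x as k grows, and every other convergent or intermediate fraction in range is farther away.
Largest k: floor((10 - q_1)/q_2) = floor((10 - 1)/2) = 4.
That gives (4*7 + 4)/(4*2 + 1) = 32/9.
Compare the errors: |x - 7/2| = |397*2 - 7*112|/(112*2) = 10/224, and |x - 32/9| = |397*9 - 32*112|/(112*9) = 11/1008.
Cross-multiplying, 11*224 = 2464 < 10080 = 10*1008, so 11/1008 is smaller: the intermediate fraction 32/9 is closer to x than 7/2.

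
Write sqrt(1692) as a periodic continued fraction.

Write x_i = (sqrt(1692) + m_i)/d_i with (m_0, d_0) = (0, 1). a_0 = floor(sqrt(1692)) = 41, since 41^2 = 1681 <= 1692 < 1764 = 42^2.
Iterate m_{i+1} = d_i*a_i - m_i, d_{i+1} = (1692 - m_{i+1}^2)/d_i, a_{i+1} = floor((a_0 + m_{i+1})/d_{i+1}):
  m_1 = 1*41 - 0 = 41, d_1 = (1692 - 41^2)/1 = 11/1 = 11, a_1 = floor((41 + 41)/11) = 7.
  m_2 = 11*7 - 41 = 36, d_2 = (1692 - 36^2)/11 = 396/11 = 36, a_2 = floor((41 + 36)/36) = 2.
  m_3 = 36*2 - 36 = 36, d_3 = (1692 - 36^2)/36 = 396/36 = 11, a_3 = floor((41 + 36)/11) = 7.
  m_4 = 11*7 - 36 = 41, d_4 = (1692 - 41^2)/11 = 11/11 = 1, a_4 = floor((41 + 41)/1) = 82.
  m_5 = 1*82 - 41 = 41, d_5 = (1692 - 41^2)/1 = 11/1 = 11: (m_5, d_5) = (m_1, d_1) = (41, 11), so from here the quotients repeat a_1, ..., a_4; the period length is 4.
Hence the expansion of sqrt(1692) is a_0 = 41 followed by the repeating block 7, 2, 7, 82 (period 4).

[41; (7, 2, 7, 82)]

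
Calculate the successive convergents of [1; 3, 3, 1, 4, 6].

Using the convergent recurrence p_i = a_i*p_{i-1} + p_{i-2}, q_i = a_i*q_{i-1} + q_{i-2} with p_{-2}=0, p_{-1}=1, q_{-2}=1, q_{-1}=0:
  i=0: a_0=1, p_0 = 1*1 + 0 = 1, q_0 = 1*0 + 1 = 1.
  i=1: a_1=3, p_1 = 3*1 + 1 = 4, q_1 = 3*1 + 0 = 3.
  i=2: a_2=3, p_2 = 3*4 + 1 = 13, q_2 = 3*3 + 1 = 10.
  i=3: a_3=1, p_3 = 1*13 + 4 = 17, q_3 = 1*10 + 3 = 13.
  i=4: a_4=4, p_4 = 4*17 + 13 = 81, q_4 = 4*13 + 10 = 62.
  i=5: a_5=6, p_5 = 6*81 + 17 = 503, q_5 = 6*62 + 13 = 385.

1/1, 4/3, 13/10, 17/13, 81/62, 503/385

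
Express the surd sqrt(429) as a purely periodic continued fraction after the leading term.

[20; (1, 2, 2, 9, 1, 12, 1, 9, 2, 2, 1, 40)]

Write x_i = (sqrt(429) + m_i)/d_i with (m_0, d_0) = (0, 1). a_0 = floor(sqrt(429)) = 20, since 20^2 = 400 <= 429 < 441 = 21^2.
Iterate m_{i+1} = d_i*a_i - m_i, d_{i+1} = (429 - m_{i+1}^2)/d_i, a_{i+1} = floor((a_0 + m_{i+1})/d_{i+1}):
  m_1 = 1*20 - 0 = 20, d_1 = (429 - 20^2)/1 = 29/1 = 29, a_1 = floor((20 + 20)/29) = 1.
  m_2 = 29*1 - 20 = 9, d_2 = (429 - 9^2)/29 = 348/29 = 12, a_2 = floor((20 + 9)/12) = 2.
  m_3 = 12*2 - 9 = 15, d_3 = (429 - 15^2)/12 = 204/12 = 17, a_3 = floor((20 + 15)/17) = 2.
  m_4 = 17*2 - 15 = 19, d_4 = (429 - 19^2)/17 = 68/17 = 4, a_4 = floor((20 + 19)/4) = 9.
  m_5 = 4*9 - 19 = 17, d_5 = (429 - 17^2)/4 = 140/4 = 35, a_5 = floor((20 + 17)/35) = 1.
  m_6 = 35*1 - 17 = 18, d_6 = (429 - 18^2)/35 = 105/35 = 3, a_6 = floor((20 + 18)/3) = 12.
  m_7 = 3*12 - 18 = 18, d_7 = (429 - 18^2)/3 = 105/3 = 35, a_7 = floor((20 + 18)/35) = 1.
  m_8 = 35*1 - 18 = 17, d_8 = (429 - 17^2)/35 = 140/35 = 4, a_8 = floor((20 + 17)/4) = 9.
  m_9 = 4*9 - 17 = 19, d_9 = (429 - 19^2)/4 = 68/4 = 17, a_9 = floor((20 + 19)/17) = 2.
  m_10 = 17*2 - 19 = 15, d_10 = (429 - 15^2)/17 = 204/17 = 12, a_10 = floor((20 + 15)/12) = 2.
  m_11 = 12*2 - 15 = 9, d_11 = (429 - 9^2)/12 = 348/12 = 29, a_11 = floor((20 + 9)/29) = 1.
  m_12 = 29*1 - 9 = 20, d_12 = (429 - 20^2)/29 = 29/29 = 1, a_12 = floor((20 + 20)/1) = 40.
  m_13 = 1*40 - 20 = 20, d_13 = (429 - 20^2)/1 = 29/1 = 29: (m_13, d_13) = (m_1, d_1) = (20, 29), so from here the quotients repeat a_1, ..., a_12; the period length is 12.
Hence the expansion of sqrt(429) is a_0 = 20 followed by the repeating block 1, 2, 2, 9, 1, 12, 1, 9, 2, 2, 1, 40 (period 12).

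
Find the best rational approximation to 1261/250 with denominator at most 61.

Expand x = 1261/250 as a continued fraction with the Euclidean algorithm:
  1261 = 5*250 + 11, so a_0 = 5.
  250 = 22*11 + 8, so a_1 = 22.
  11 = 1*8 + 3, so a_2 = 1.
  8 = 2*3 + 2, so a_3 = 2.
  3 = 1*2 + 1, so a_4 = 1.
  2 = 2*1 + 0, so a_5 = 2.
so x = [5; 22, 1, 2, 1, 2].
Convergents (p_i = a_i*p_{i-1} + p_{i-2}, q_i = a_i*q_{i-1} + q_{i-2} with p_{-2}=0, p_{-1}=1, q_{-2}=1, q_{-1}=0), until the denominator exceeds 61:
  i=0: a_0=5, p_0 = 5*1 + 0 = 5, q_0 = 5*0 + 1 = 1.
  i=1: a_1=22, p_1 = 22*5 + 1 = 111, q_1 = 22*1 + 0 = 22.
  i=2: a_2=1, p_2 = 1*111 + 5 = 116, q_2 = 1*22 + 1 = 23.
  i=3: a_3=2, p_3 = 2*116 + 111 = 343, q_3 = 2*23 + 22 = 68.
q_3 = 68 > 61, so the last convergent with denominator <= 61 is p_2/q_2 = 116/23.
The closest fraction with denominator <= 61 is either p_2/q_2 or the intermediate fraction (k*p_2 + p_1)/(k*q_2 + q_1) with the largest k >= 1 whose denominator stays <= 61; these approach x as k grows, and every other convergent or intermediate fraction in range is farther away.
Largest k: floor((61 - q_1)/q_2) = floor((61 - 22)/23) = 1.
That gives (1*116 + 111)/(1*23 + 22) = 227/45.
Compare the errors: |x - 116/23| = |1261*23 - 116*250|/(250*23) = 3/5750, and |x - 227/45| = |1261*45 - 227*250|/(250*45) = 5/11250.
Cross-multiplying, 5*5750 = 28750 < 33750 = 3*11250, so 5/11250 is smaller: the intermediate fraction 227/45 is closer to x than 116/23.

227/45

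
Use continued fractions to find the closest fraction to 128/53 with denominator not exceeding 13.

Expand x = 128/53 as a continued fraction with the Euclidean algorithm:
  128 = 2*53 + 22, so a_0 = 2.
  53 = 2*22 + 9, so a_1 = 2.
  22 = 2*9 + 4, so a_2 = 2.
  9 = 2*4 + 1, so a_3 = 2.
  4 = 4*1 + 0, so a_4 = 4.
so x = [2; 2, 2, 2, 4].
Convergents (p_i = a_i*p_{i-1} + p_{i-2}, q_i = a_i*q_{i-1} + q_{i-2} with p_{-2}=0, p_{-1}=1, q_{-2}=1, q_{-1}=0), until the denominator exceeds 13:
  i=0: a_0=2, p_0 = 2*1 + 0 = 2, q_0 = 2*0 + 1 = 1.
  i=1: a_1=2, p_1 = 2*2 + 1 = 5, q_1 = 2*1 + 0 = 2.
  i=2: a_2=2, p_2 = 2*5 + 2 = 12, q_2 = 2*2 + 1 = 5.
  i=3: a_3=2, p_3 = 2*12 + 5 = 29, q_3 = 2*5 + 2 = 12.
  i=4: a_4=4, p_4 = 4*29 + 12 = 128, q_4 = 4*12 + 5 = 53.
q_4 = 53 > 13, so the last convergent with denominator <= 13 is p_3/q_3 = 29/12.
The closest fraction with denominator <= 13 is either p_3/q_3 or the intermediate fraction (k*p_3 + p_2)/(k*q_3 + q_2) with the largest k >= 1 whose denominator stays <= 13; these approach x as k grows, and every other convergent or intermediate fraction in range is farther away.
Largest k: floor((13 - q_2)/q_3) = floor((13 - 5)/12) = 0.
Since k = 0, no intermediate fraction beyond p_3/q_3 has denominator <= 13, so the convergent 29/12 is the closest (its error is |128*12 - 29*53|/(53*12) = 1/636).

29/12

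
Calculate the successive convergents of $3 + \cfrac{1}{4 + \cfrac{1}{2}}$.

3/1, 13/4, 29/9

Using the convergent recurrence p_i = a_i*p_{i-1} + p_{i-2}, q_i = a_i*q_{i-1} + q_{i-2} with p_{-2}=0, p_{-1}=1, q_{-2}=1, q_{-1}=0:
  i=0: a_0=3, p_0 = 3*1 + 0 = 3, q_0 = 3*0 + 1 = 1.
  i=1: a_1=4, p_1 = 4*3 + 1 = 13, q_1 = 4*1 + 0 = 4.
  i=2: a_2=2, p_2 = 2*13 + 3 = 29, q_2 = 2*4 + 1 = 9.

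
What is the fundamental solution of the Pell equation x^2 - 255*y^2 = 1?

First expand sqrt(255) as a continued fraction. With x_i = (sqrt(255) + m_i)/d_i and (m_0, d_0) = (0, 1): a_0 = floor(sqrt(255)) = 15, since 15^2 = 225 <= 255 < 256 = 16^2.
Iterate m_{i+1} = d_i*a_i - m_i, d_{i+1} = (255 - m_{i+1}^2)/d_i, a_{i+1} = floor((a_0 + m_{i+1})/d_{i+1}):
  m_1 = 1*15 - 0 = 15, d_1 = (255 - 15^2)/1 = 30/1 = 30, a_1 = floor((15 + 15)/30) = 1.
  m_2 = 30*1 - 15 = 15, d_2 = (255 - 15^2)/30 = 30/30 = 1, a_2 = floor((15 + 15)/1) = 30.
  m_3 = 1*30 - 15 = 15, d_3 = (255 - 15^2)/1 = 30/1 = 30: (m_3, d_3) = (m_1, d_1) = (15, 30), so from here the quotients repeat a_1, a_2; the period length is 2.
So sqrt(255) = [15; (1, 30)] with period length k = 2.
k is even, so the fundamental solution of x^2 - 255y^2 = 1 is (p_{k-1}, q_{k-1}) = (p_1, q_1); compute convergents through index 1.
Convergents (p_i = a_i*p_{i-1} + p_{i-2}, q_i = a_i*q_{i-1} + q_{i-2} with p_{-2}=0, p_{-1}=1, q_{-2}=1, q_{-1}=0):
  i=0: a_0=15, p_0 = 15*1 + 0 = 15, q_0 = 15*0 + 1 = 1.
  i=1: a_1=1, p_1 = 1*15 + 1 = 16, q_1 = 1*1 + 0 = 1.
Check: 16^2 - 255*1^2 = 256 - 255 = 1, so (x, y) = (16, 1) solves the equation, and by the theorem it is the least positive solution.

(x, y) = (16, 1)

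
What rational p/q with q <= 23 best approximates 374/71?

Expand x = 374/71 as a continued fraction with the Euclidean algorithm:
  374 = 5*71 + 19, so a_0 = 5.
  71 = 3*19 + 14, so a_1 = 3.
  19 = 1*14 + 5, so a_2 = 1.
  14 = 2*5 + 4, so a_3 = 2.
  5 = 1*4 + 1, so a_4 = 1.
  4 = 4*1 + 0, so a_5 = 4.
so x = [5; 3, 1, 2, 1, 4].
Convergents (p_i = a_i*p_{i-1} + p_{i-2}, q_i = a_i*q_{i-1} + q_{i-2} with p_{-2}=0, p_{-1}=1, q_{-2}=1, q_{-1}=0), until the denominator exceeds 23:
  i=0: a_0=5, p_0 = 5*1 + 0 = 5, q_0 = 5*0 + 1 = 1.
  i=1: a_1=3, p_1 = 3*5 + 1 = 16, q_1 = 3*1 + 0 = 3.
  i=2: a_2=1, p_2 = 1*16 + 5 = 21, q_2 = 1*3 + 1 = 4.
  i=3: a_3=2, p_3 = 2*21 + 16 = 58, q_3 = 2*4 + 3 = 11.
  i=4: a_4=1, p_4 = 1*58 + 21 = 79, q_4 = 1*11 + 4 = 15.
  i=5: a_5=4, p_5 = 4*79 + 58 = 374, q_5 = 4*15 + 11 = 71.
q_5 = 71 > 23, so the last convergent with denominator <= 23 is p_4/q_4 = 79/15.
The closest fraction with denominator <= 23 is either p_4/q_4 or the intermediate fraction (k*p_4 + p_3)/(k*q_4 + q_3) with the largest k >= 1 whose denominator stays <= 23; these approach x as k grows, and every other convergent or intermediate fraction in range is farther away.
Largest k: floor((23 - q_3)/q_4) = floor((23 - 11)/15) = 0.
Since k = 0, no intermediate fraction beyond p_4/q_4 has denominator <= 23, so the convergent 79/15 is the closest (its error is |374*15 - 79*71|/(71*15) = 1/1065).

79/15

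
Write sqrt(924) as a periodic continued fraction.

Write x_i = (sqrt(924) + m_i)/d_i with (m_0, d_0) = (0, 1). a_0 = floor(sqrt(924)) = 30, since 30^2 = 900 <= 924 < 961 = 31^2.
Iterate m_{i+1} = d_i*a_i - m_i, d_{i+1} = (924 - m_{i+1}^2)/d_i, a_{i+1} = floor((a_0 + m_{i+1})/d_{i+1}):
  m_1 = 1*30 - 0 = 30, d_1 = (924 - 30^2)/1 = 24/1 = 24, a_1 = floor((30 + 30)/24) = 2.
  m_2 = 24*2 - 30 = 18, d_2 = (924 - 18^2)/24 = 600/24 = 25, a_2 = floor((30 + 18)/25) = 1.
  m_3 = 25*1 - 18 = 7, d_3 = (924 - 7^2)/25 = 875/25 = 35, a_3 = floor((30 + 7)/35) = 1.
  m_4 = 35*1 - 7 = 28, d_4 = (924 - 28^2)/35 = 140/35 = 4, a_4 = floor((30 + 28)/4) = 14.
  m_5 = 4*14 - 28 = 28, d_5 = (924 - 28^2)/4 = 140/4 = 35, a_5 = floor((30 + 28)/35) = 1.
  m_6 = 35*1 - 28 = 7, d_6 = (924 - 7^2)/35 = 875/35 = 25, a_6 = floor((30 + 7)/25) = 1.
  m_7 = 25*1 - 7 = 18, d_7 = (924 - 18^2)/25 = 600/25 = 24, a_7 = floor((30 + 18)/24) = 2.
  m_8 = 24*2 - 18 = 30, d_8 = (924 - 30^2)/24 = 24/24 = 1, a_8 = floor((30 + 30)/1) = 60.
  m_9 = 1*60 - 30 = 30, d_9 = (924 - 30^2)/1 = 24/1 = 24: (m_9, d_9) = (m_1, d_1) = (30, 24), so from here the quotients repeat a_1, ..., a_8; the period length is 8.
Hence the expansion of sqrt(924) is a_0 = 30 followed by the repeating block 2, 1, 1, 14, 1, 1, 2, 60 (period 8).

[30; (2, 1, 1, 14, 1, 1, 2, 60)]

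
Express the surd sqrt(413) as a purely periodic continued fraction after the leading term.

Write x_i = (sqrt(413) + m_i)/d_i with (m_0, d_0) = (0, 1). a_0 = floor(sqrt(413)) = 20, since 20^2 = 400 <= 413 < 441 = 21^2.
Iterate m_{i+1} = d_i*a_i - m_i, d_{i+1} = (413 - m_{i+1}^2)/d_i, a_{i+1} = floor((a_0 + m_{i+1})/d_{i+1}):
  m_1 = 1*20 - 0 = 20, d_1 = (413 - 20^2)/1 = 13/1 = 13, a_1 = floor((20 + 20)/13) = 3.
  m_2 = 13*3 - 20 = 19, d_2 = (413 - 19^2)/13 = 52/13 = 4, a_2 = floor((20 + 19)/4) = 9.
  m_3 = 4*9 - 19 = 17, d_3 = (413 - 17^2)/4 = 124/4 = 31, a_3 = floor((20 + 17)/31) = 1.
  m_4 = 31*1 - 17 = 14, d_4 = (413 - 14^2)/31 = 217/31 = 7, a_4 = floor((20 + 14)/7) = 4.
  m_5 = 7*4 - 14 = 14, d_5 = (413 - 14^2)/7 = 217/7 = 31, a_5 = floor((20 + 14)/31) = 1.
  m_6 = 31*1 - 14 = 17, d_6 = (413 - 17^2)/31 = 124/31 = 4, a_6 = floor((20 + 17)/4) = 9.
  m_7 = 4*9 - 17 = 19, d_7 = (413 - 19^2)/4 = 52/4 = 13, a_7 = floor((20 + 19)/13) = 3.
  m_8 = 13*3 - 19 = 20, d_8 = (413 - 20^2)/13 = 13/13 = 1, a_8 = floor((20 + 20)/1) = 40.
  m_9 = 1*40 - 20 = 20, d_9 = (413 - 20^2)/1 = 13/1 = 13: (m_9, d_9) = (m_1, d_1) = (20, 13), so from here the quotients repeat a_1, ..., a_8; the period length is 8.
Hence the expansion of sqrt(413) is a_0 = 20 followed by the repeating block 3, 9, 1, 4, 1, 9, 3, 40 (period 8).

[20; (3, 9, 1, 4, 1, 9, 3, 40)]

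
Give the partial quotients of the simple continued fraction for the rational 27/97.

Run the Euclidean algorithm on 27 and 97; the successive quotients are the partial quotients a_0, a_1, ... (each step inverts the fractional part left over by the previous one):
  27 = 0*97 + 27, so a_0 = 0.
  97 = 3*27 + 16, so a_1 = 3.
  27 = 1*16 + 11, so a_2 = 1.
  16 = 1*11 + 5, so a_3 = 1.
  11 = 2*5 + 1, so a_4 = 2.
  5 = 5*1 + 0, so a_5 = 5.
The remainder reaches 0 after 6 divisions, so the expansion has 6 partial quotients, read off in order.

[0; 3, 1, 1, 2, 5]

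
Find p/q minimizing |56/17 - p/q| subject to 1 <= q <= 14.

Expand x = 56/17 as a continued fraction with the Euclidean algorithm:
  56 = 3*17 + 5, so a_0 = 3.
  17 = 3*5 + 2, so a_1 = 3.
  5 = 2*2 + 1, so a_2 = 2.
  2 = 2*1 + 0, so a_3 = 2.
so x = [3; 3, 2, 2].
Convergents (p_i = a_i*p_{i-1} + p_{i-2}, q_i = a_i*q_{i-1} + q_{i-2} with p_{-2}=0, p_{-1}=1, q_{-2}=1, q_{-1}=0), until the denominator exceeds 14:
  i=0: a_0=3, p_0 = 3*1 + 0 = 3, q_0 = 3*0 + 1 = 1.
  i=1: a_1=3, p_1 = 3*3 + 1 = 10, q_1 = 3*1 + 0 = 3.
  i=2: a_2=2, p_2 = 2*10 + 3 = 23, q_2 = 2*3 + 1 = 7.
  i=3: a_3=2, p_3 = 2*23 + 10 = 56, q_3 = 2*7 + 3 = 17.
q_3 = 17 > 14, so the last convergent with denominator <= 14 is p_2/q_2 = 23/7.
The closest fraction with denominator <= 14 is either p_2/q_2 or the intermediate fraction (k*p_2 + p_1)/(k*q_2 + q_1) with the largest k >= 1 whose denominator stays <= 14; these approach x as k grows, and every other convergent or intermediate fraction in range is farther away.
Largest k: floor((14 - q_1)/q_2) = floor((14 - 3)/7) = 1.
That gives (1*23 + 10)/(1*7 + 3) = 33/10.
Compare the errors: |x - 23/7| = |56*7 - 23*17|/(17*7) = 1/119, and |x - 33/10| = |56*10 - 33*17|/(17*10) = 1/170.
Cross-multiplying, 1*119 = 119 < 170 = 1*170, so 1/170 is smaller: the intermediate fraction 33/10 is closer to x than 23/7.

33/10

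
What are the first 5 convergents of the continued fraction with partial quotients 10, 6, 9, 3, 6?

Using the convergent recurrence p_i = a_i*p_{i-1} + p_{i-2}, q_i = a_i*q_{i-1} + q_{i-2} with p_{-2}=0, p_{-1}=1, q_{-2}=1, q_{-1}=0:
  i=0: a_0=10, p_0 = 10*1 + 0 = 10, q_0 = 10*0 + 1 = 1.
  i=1: a_1=6, p_1 = 6*10 + 1 = 61, q_1 = 6*1 + 0 = 6.
  i=2: a_2=9, p_2 = 9*61 + 10 = 559, q_2 = 9*6 + 1 = 55.
  i=3: a_3=3, p_3 = 3*559 + 61 = 1738, q_3 = 3*55 + 6 = 171.
  i=4: a_4=6, p_4 = 6*1738 + 559 = 10987, q_4 = 6*171 + 55 = 1081.

10/1, 61/6, 559/55, 1738/171, 10987/1081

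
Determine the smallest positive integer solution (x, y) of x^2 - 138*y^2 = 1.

First expand sqrt(138) as a continued fraction. With x_i = (sqrt(138) + m_i)/d_i and (m_0, d_0) = (0, 1): a_0 = floor(sqrt(138)) = 11, since 11^2 = 121 <= 138 < 144 = 12^2.
Iterate m_{i+1} = d_i*a_i - m_i, d_{i+1} = (138 - m_{i+1}^2)/d_i, a_{i+1} = floor((a_0 + m_{i+1})/d_{i+1}):
  m_1 = 1*11 - 0 = 11, d_1 = (138 - 11^2)/1 = 17/1 = 17, a_1 = floor((11 + 11)/17) = 1.
  m_2 = 17*1 - 11 = 6, d_2 = (138 - 6^2)/17 = 102/17 = 6, a_2 = floor((11 + 6)/6) = 2.
  m_3 = 6*2 - 6 = 6, d_3 = (138 - 6^2)/6 = 102/6 = 17, a_3 = floor((11 + 6)/17) = 1.
  m_4 = 17*1 - 6 = 11, d_4 = (138 - 11^2)/17 = 17/17 = 1, a_4 = floor((11 + 11)/1) = 22.
  m_5 = 1*22 - 11 = 11, d_5 = (138 - 11^2)/1 = 17/1 = 17: (m_5, d_5) = (m_1, d_1) = (11, 17), so from here the quotients repeat a_1, ..., a_4; the period length is 4.
So sqrt(138) = [11; (1, 2, 1, 22)] with period length k = 4.
k is even, so the fundamental solution of x^2 - 138y^2 = 1 is (p_{k-1}, q_{k-1}) = (p_3, q_3); compute convergents through index 3.
Convergents (p_i = a_i*p_{i-1} + p_{i-2}, q_i = a_i*q_{i-1} + q_{i-2} with p_{-2}=0, p_{-1}=1, q_{-2}=1, q_{-1}=0):
  i=0: a_0=11, p_0 = 11*1 + 0 = 11, q_0 = 11*0 + 1 = 1.
  i=1: a_1=1, p_1 = 1*11 + 1 = 12, q_1 = 1*1 + 0 = 1.
  i=2: a_2=2, p_2 = 2*12 + 11 = 35, q_2 = 2*1 + 1 = 3.
  i=3: a_3=1, p_3 = 1*35 + 12 = 47, q_3 = 1*3 + 1 = 4.
Check: 47^2 - 138*4^2 = 2209 - 2208 = 1, so (x, y) = (47, 4) solves the equation, and by the theorem it is the least positive solution.

(x, y) = (47, 4)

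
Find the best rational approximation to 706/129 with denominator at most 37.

197/36

Expand x = 706/129 as a continued fraction with the Euclidean algorithm:
  706 = 5*129 + 61, so a_0 = 5.
  129 = 2*61 + 7, so a_1 = 2.
  61 = 8*7 + 5, so a_2 = 8.
  7 = 1*5 + 2, so a_3 = 1.
  5 = 2*2 + 1, so a_4 = 2.
  2 = 2*1 + 0, so a_5 = 2.
so x = [5; 2, 8, 1, 2, 2].
Convergents (p_i = a_i*p_{i-1} + p_{i-2}, q_i = a_i*q_{i-1} + q_{i-2} with p_{-2}=0, p_{-1}=1, q_{-2}=1, q_{-1}=0), until the denominator exceeds 37:
  i=0: a_0=5, p_0 = 5*1 + 0 = 5, q_0 = 5*0 + 1 = 1.
  i=1: a_1=2, p_1 = 2*5 + 1 = 11, q_1 = 2*1 + 0 = 2.
  i=2: a_2=8, p_2 = 8*11 + 5 = 93, q_2 = 8*2 + 1 = 17.
  i=3: a_3=1, p_3 = 1*93 + 11 = 104, q_3 = 1*17 + 2 = 19.
  i=4: a_4=2, p_4 = 2*104 + 93 = 301, q_4 = 2*19 + 17 = 55.
q_4 = 55 > 37, so the last convergent with denominator <= 37 is p_3/q_3 = 104/19.
The closest fraction with denominator <= 37 is either p_3/q_3 or the intermediate fraction (k*p_3 + p_2)/(k*q_3 + q_2) with the largest k >= 1 whose denominator stays <= 37; these approach x as k grows, and every other convergent or intermediate fraction in range is farther away.
Largest k: floor((37 - q_2)/q_3) = floor((37 - 17)/19) = 1.
That gives (1*104 + 93)/(1*19 + 17) = 197/36.
Compare the errors: |x - 104/19| = |706*19 - 104*129|/(129*19) = 2/2451, and |x - 197/36| = |706*36 - 197*129|/(129*36) = 3/4644.
Cross-multiplying, 3*2451 = 7353 < 9288 = 2*4644, so 3/4644 is smaller: the intermediate fraction 197/36 is closer to x than 104/19.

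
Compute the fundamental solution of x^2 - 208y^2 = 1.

First expand sqrt(208) as a continued fraction. With x_i = (sqrt(208) + m_i)/d_i and (m_0, d_0) = (0, 1): a_0 = floor(sqrt(208)) = 14, since 14^2 = 196 <= 208 < 225 = 15^2.
Iterate m_{i+1} = d_i*a_i - m_i, d_{i+1} = (208 - m_{i+1}^2)/d_i, a_{i+1} = floor((a_0 + m_{i+1})/d_{i+1}):
  m_1 = 1*14 - 0 = 14, d_1 = (208 - 14^2)/1 = 12/1 = 12, a_1 = floor((14 + 14)/12) = 2.
  m_2 = 12*2 - 14 = 10, d_2 = (208 - 10^2)/12 = 108/12 = 9, a_2 = floor((14 + 10)/9) = 2.
  m_3 = 9*2 - 10 = 8, d_3 = (208 - 8^2)/9 = 144/9 = 16, a_3 = floor((14 + 8)/16) = 1.
  m_4 = 16*1 - 8 = 8, d_4 = (208 - 8^2)/16 = 144/16 = 9, a_4 = floor((14 + 8)/9) = 2.
  m_5 = 9*2 - 8 = 10, d_5 = (208 - 10^2)/9 = 108/9 = 12, a_5 = floor((14 + 10)/12) = 2.
  m_6 = 12*2 - 10 = 14, d_6 = (208 - 14^2)/12 = 12/12 = 1, a_6 = floor((14 + 14)/1) = 28.
  m_7 = 1*28 - 14 = 14, d_7 = (208 - 14^2)/1 = 12/1 = 12: (m_7, d_7) = (m_1, d_1) = (14, 12), so from here the quotients repeat a_1, ..., a_6; the period length is 6.
So sqrt(208) = [14; (2, 2, 1, 2, 2, 28)] with period length k = 6.
k is even, so the fundamental solution of x^2 - 208y^2 = 1 is (p_{k-1}, q_{k-1}) = (p_5, q_5); compute convergents through index 5.
Convergents (p_i = a_i*p_{i-1} + p_{i-2}, q_i = a_i*q_{i-1} + q_{i-2} with p_{-2}=0, p_{-1}=1, q_{-2}=1, q_{-1}=0):
  i=0: a_0=14, p_0 = 14*1 + 0 = 14, q_0 = 14*0 + 1 = 1.
  i=1: a_1=2, p_1 = 2*14 + 1 = 29, q_1 = 2*1 + 0 = 2.
  i=2: a_2=2, p_2 = 2*29 + 14 = 72, q_2 = 2*2 + 1 = 5.
  i=3: a_3=1, p_3 = 1*72 + 29 = 101, q_3 = 1*5 + 2 = 7.
  i=4: a_4=2, p_4 = 2*101 + 72 = 274, q_4 = 2*7 + 5 = 19.
  i=5: a_5=2, p_5 = 2*274 + 101 = 649, q_5 = 2*19 + 7 = 45.
Check: 649^2 - 208*45^2 = 421201 - 421200 = 1, so (x, y) = (649, 45) solves the equation, and by the theorem it is the least positive solution.

(x, y) = (649, 45)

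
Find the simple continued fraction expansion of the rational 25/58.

[0; 2, 3, 8]

Run the Euclidean algorithm on 25 and 58; the successive quotients are the partial quotients a_0, a_1, ... (each step inverts the fractional part left over by the previous one):
  25 = 0*58 + 25, so a_0 = 0.
  58 = 2*25 + 8, so a_1 = 2.
  25 = 3*8 + 1, so a_2 = 3.
  8 = 8*1 + 0, so a_3 = 8.
The remainder reaches 0 after 4 divisions, so the expansion has 4 partial quotients, read off in order.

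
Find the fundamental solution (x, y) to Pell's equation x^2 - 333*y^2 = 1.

(x, y) = (73, 4)

First expand sqrt(333) as a continued fraction. With x_i = (sqrt(333) + m_i)/d_i and (m_0, d_0) = (0, 1): a_0 = floor(sqrt(333)) = 18, since 18^2 = 324 <= 333 < 361 = 19^2.
Iterate m_{i+1} = d_i*a_i - m_i, d_{i+1} = (333 - m_{i+1}^2)/d_i, a_{i+1} = floor((a_0 + m_{i+1})/d_{i+1}):
  m_1 = 1*18 - 0 = 18, d_1 = (333 - 18^2)/1 = 9/1 = 9, a_1 = floor((18 + 18)/9) = 4.
  m_2 = 9*4 - 18 = 18, d_2 = (333 - 18^2)/9 = 9/9 = 1, a_2 = floor((18 + 18)/1) = 36.
  m_3 = 1*36 - 18 = 18, d_3 = (333 - 18^2)/1 = 9/1 = 9: (m_3, d_3) = (m_1, d_1) = (18, 9), so from here the quotients repeat a_1, a_2; the period length is 2.
So sqrt(333) = [18; (4, 36)] with period length k = 2.
k is even, so the fundamental solution of x^2 - 333y^2 = 1 is (p_{k-1}, q_{k-1}) = (p_1, q_1); compute convergents through index 1.
Convergents (p_i = a_i*p_{i-1} + p_{i-2}, q_i = a_i*q_{i-1} + q_{i-2} with p_{-2}=0, p_{-1}=1, q_{-2}=1, q_{-1}=0):
  i=0: a_0=18, p_0 = 18*1 + 0 = 18, q_0 = 18*0 + 1 = 1.
  i=1: a_1=4, p_1 = 4*18 + 1 = 73, q_1 = 4*1 + 0 = 4.
Check: 73^2 - 333*4^2 = 5329 - 5328 = 1, so (x, y) = (73, 4) solves the equation, and by the theorem it is the least positive solution.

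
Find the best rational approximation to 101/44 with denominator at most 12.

Expand x = 101/44 as a continued fraction with the Euclidean algorithm:
  101 = 2*44 + 13, so a_0 = 2.
  44 = 3*13 + 5, so a_1 = 3.
  13 = 2*5 + 3, so a_2 = 2.
  5 = 1*3 + 2, so a_3 = 1.
  3 = 1*2 + 1, so a_4 = 1.
  2 = 2*1 + 0, so a_5 = 2.
so x = [2; 3, 2, 1, 1, 2].
Convergents (p_i = a_i*p_{i-1} + p_{i-2}, q_i = a_i*q_{i-1} + q_{i-2} with p_{-2}=0, p_{-1}=1, q_{-2}=1, q_{-1}=0), until the denominator exceeds 12:
  i=0: a_0=2, p_0 = 2*1 + 0 = 2, q_0 = 2*0 + 1 = 1.
  i=1: a_1=3, p_1 = 3*2 + 1 = 7, q_1 = 3*1 + 0 = 3.
  i=2: a_2=2, p_2 = 2*7 + 2 = 16, q_2 = 2*3 + 1 = 7.
  i=3: a_3=1, p_3 = 1*16 + 7 = 23, q_3 = 1*7 + 3 = 10.
  i=4: a_4=1, p_4 = 1*23 + 16 = 39, q_4 = 1*10 + 7 = 17.
q_4 = 17 > 12, so the last convergent with denominator <= 12 is p_3/q_3 = 23/10.
The closest fraction with denominator <= 12 is either p_3/q_3 or the intermediate fraction (k*p_3 + p_2)/(k*q_3 + q_2) with the largest k >= 1 whose denominator stays <= 12; these approach x as k grows, and every other convergent or intermediate fraction in range is farther away.
Largest k: floor((12 - q_2)/q_3) = floor((12 - 7)/10) = 0.
Since k = 0, no intermediate fraction beyond p_3/q_3 has denominator <= 12, so the convergent 23/10 is the closest (its error is |101*10 - 23*44|/(44*10) = 2/440).

23/10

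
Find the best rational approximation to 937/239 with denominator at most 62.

Expand x = 937/239 as a continued fraction with the Euclidean algorithm:
  937 = 3*239 + 220, so a_0 = 3.
  239 = 1*220 + 19, so a_1 = 1.
  220 = 11*19 + 11, so a_2 = 11.
  19 = 1*11 + 8, so a_3 = 1.
  11 = 1*8 + 3, so a_4 = 1.
  8 = 2*3 + 2, so a_5 = 2.
  3 = 1*2 + 1, so a_6 = 1.
  2 = 2*1 + 0, so a_7 = 2.
so x = [3; 1, 11, 1, 1, 2, 1, 2].
Convergents (p_i = a_i*p_{i-1} + p_{i-2}, q_i = a_i*q_{i-1} + q_{i-2} with p_{-2}=0, p_{-1}=1, q_{-2}=1, q_{-1}=0), until the denominator exceeds 62:
  i=0: a_0=3, p_0 = 3*1 + 0 = 3, q_0 = 3*0 + 1 = 1.
  i=1: a_1=1, p_1 = 1*3 + 1 = 4, q_1 = 1*1 + 0 = 1.
  i=2: a_2=11, p_2 = 11*4 + 3 = 47, q_2 = 11*1 + 1 = 12.
  i=3: a_3=1, p_3 = 1*47 + 4 = 51, q_3 = 1*12 + 1 = 13.
  i=4: a_4=1, p_4 = 1*51 + 47 = 98, q_4 = 1*13 + 12 = 25.
  i=5: a_5=2, p_5 = 2*98 + 51 = 247, q_5 = 2*25 + 13 = 63.
q_5 = 63 > 62, so the last convergent with denominator <= 62 is p_4/q_4 = 98/25.
The closest fraction with denominator <= 62 is either p_4/q_4 or the intermediate fraction (k*p_4 + p_3)/(k*q_4 + q_3) with the largest k >= 1 whose denominator stays <= 62; these approach x as k grows, and every other convergent or intermediate fraction in range is farther away.
Largest k: floor((62 - q_3)/q_4) = floor((62 - 13)/25) = 1.
That gives (1*98 + 51)/(1*25 + 13) = 149/38.
Compare the errors: |x - 98/25| = |937*25 - 98*239|/(239*25) = 3/5975, and |x - 149/38| = |937*38 - 149*239|/(239*38) = 5/9082.
Cross-multiplying, 3*9082 = 27246 < 29875 = 5*5975, so 3/5975 is smaller: the convergent 98/25 is closer to x than 149/38.

98/25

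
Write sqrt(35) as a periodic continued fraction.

Write x_i = (sqrt(35) + m_i)/d_i with (m_0, d_0) = (0, 1). a_0 = floor(sqrt(35)) = 5, since 5^2 = 25 <= 35 < 36 = 6^2.
Iterate m_{i+1} = d_i*a_i - m_i, d_{i+1} = (35 - m_{i+1}^2)/d_i, a_{i+1} = floor((a_0 + m_{i+1})/d_{i+1}):
  m_1 = 1*5 - 0 = 5, d_1 = (35 - 5^2)/1 = 10/1 = 10, a_1 = floor((5 + 5)/10) = 1.
  m_2 = 10*1 - 5 = 5, d_2 = (35 - 5^2)/10 = 10/10 = 1, a_2 = floor((5 + 5)/1) = 10.
  m_3 = 1*10 - 5 = 5, d_3 = (35 - 5^2)/1 = 10/1 = 10: (m_3, d_3) = (m_1, d_1) = (5, 10), so from here the quotients repeat a_1, a_2; the period length is 2.
Hence the expansion of sqrt(35) is a_0 = 5 followed by the repeating block 1, 10 (period 2).

[5; (1, 10)]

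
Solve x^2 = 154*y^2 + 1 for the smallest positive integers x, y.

(x, y) = (21295, 1716)

First expand sqrt(154) as a continued fraction. With x_i = (sqrt(154) + m_i)/d_i and (m_0, d_0) = (0, 1): a_0 = floor(sqrt(154)) = 12, since 12^2 = 144 <= 154 < 169 = 13^2.
Iterate m_{i+1} = d_i*a_i - m_i, d_{i+1} = (154 - m_{i+1}^2)/d_i, a_{i+1} = floor((a_0 + m_{i+1})/d_{i+1}):
  m_1 = 1*12 - 0 = 12, d_1 = (154 - 12^2)/1 = 10/1 = 10, a_1 = floor((12 + 12)/10) = 2.
  m_2 = 10*2 - 12 = 8, d_2 = (154 - 8^2)/10 = 90/10 = 9, a_2 = floor((12 + 8)/9) = 2.
  m_3 = 9*2 - 8 = 10, d_3 = (154 - 10^2)/9 = 54/9 = 6, a_3 = floor((12 + 10)/6) = 3.
  m_4 = 6*3 - 10 = 8, d_4 = (154 - 8^2)/6 = 90/6 = 15, a_4 = floor((12 + 8)/15) = 1.
  m_5 = 15*1 - 8 = 7, d_5 = (154 - 7^2)/15 = 105/15 = 7, a_5 = floor((12 + 7)/7) = 2.
  m_6 = 7*2 - 7 = 7, d_6 = (154 - 7^2)/7 = 105/7 = 15, a_6 = floor((12 + 7)/15) = 1.
  m_7 = 15*1 - 7 = 8, d_7 = (154 - 8^2)/15 = 90/15 = 6, a_7 = floor((12 + 8)/6) = 3.
  m_8 = 6*3 - 8 = 10, d_8 = (154 - 10^2)/6 = 54/6 = 9, a_8 = floor((12 + 10)/9) = 2.
  m_9 = 9*2 - 10 = 8, d_9 = (154 - 8^2)/9 = 90/9 = 10, a_9 = floor((12 + 8)/10) = 2.
  m_10 = 10*2 - 8 = 12, d_10 = (154 - 12^2)/10 = 10/10 = 1, a_10 = floor((12 + 12)/1) = 24.
  m_11 = 1*24 - 12 = 12, d_11 = (154 - 12^2)/1 = 10/1 = 10: (m_11, d_11) = (m_1, d_1) = (12, 10), so from here the quotients repeat a_1, ..., a_10; the period length is 10.
So sqrt(154) = [12; (2, 2, 3, 1, 2, 1, 3, 2, 2, 24)] with period length k = 10.
k is even, so the fundamental solution of x^2 - 154y^2 = 1 is (p_{k-1}, q_{k-1}) = (p_9, q_9); compute convergents through index 9.
Convergents (p_i = a_i*p_{i-1} + p_{i-2}, q_i = a_i*q_{i-1} + q_{i-2} with p_{-2}=0, p_{-1}=1, q_{-2}=1, q_{-1}=0):
  i=0: a_0=12, p_0 = 12*1 + 0 = 12, q_0 = 12*0 + 1 = 1.
  i=1: a_1=2, p_1 = 2*12 + 1 = 25, q_1 = 2*1 + 0 = 2.
  i=2: a_2=2, p_2 = 2*25 + 12 = 62, q_2 = 2*2 + 1 = 5.
  i=3: a_3=3, p_3 = 3*62 + 25 = 211, q_3 = 3*5 + 2 = 17.
  i=4: a_4=1, p_4 = 1*211 + 62 = 273, q_4 = 1*17 + 5 = 22.
  i=5: a_5=2, p_5 = 2*273 + 211 = 757, q_5 = 2*22 + 17 = 61.
  i=6: a_6=1, p_6 = 1*757 + 273 = 1030, q_6 = 1*61 + 22 = 83.
  i=7: a_7=3, p_7 = 3*1030 + 757 = 3847, q_7 = 3*83 + 61 = 310.
  i=8: a_8=2, p_8 = 2*3847 + 1030 = 8724, q_8 = 2*310 + 83 = 703.
  i=9: a_9=2, p_9 = 2*8724 + 3847 = 21295, q_9 = 2*703 + 310 = 1716.
Check: 21295^2 - 154*1716^2 = 453477025 - 453477024 = 1, so (x, y) = (21295, 1716) solves the equation, and by the theorem it is the least positive solution.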